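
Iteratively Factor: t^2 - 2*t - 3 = (t + 1)*(t - 3)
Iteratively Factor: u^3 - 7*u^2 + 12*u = (u - 4)*(u^2 - 3*u) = u*(u - 4)*(u - 3)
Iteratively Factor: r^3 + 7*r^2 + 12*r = (r + 4)*(r^2 + 3*r) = (r + 3)*(r + 4)*(r)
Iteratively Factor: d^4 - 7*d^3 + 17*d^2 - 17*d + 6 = (d - 2)*(d^3 - 5*d^2 + 7*d - 3) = (d - 2)*(d - 1)*(d^2 - 4*d + 3) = (d - 2)*(d - 1)^2*(d - 3)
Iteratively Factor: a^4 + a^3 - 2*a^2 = (a)*(a^3 + a^2 - 2*a) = a^2*(a^2 + a - 2) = a^2*(a - 1)*(a + 2)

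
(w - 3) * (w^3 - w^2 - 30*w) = w^4 - 4*w^3 - 27*w^2 + 90*w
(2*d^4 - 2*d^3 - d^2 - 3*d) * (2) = 4*d^4 - 4*d^3 - 2*d^2 - 6*d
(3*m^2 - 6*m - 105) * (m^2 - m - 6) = 3*m^4 - 9*m^3 - 117*m^2 + 141*m + 630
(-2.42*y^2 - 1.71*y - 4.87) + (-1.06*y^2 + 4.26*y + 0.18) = -3.48*y^2 + 2.55*y - 4.69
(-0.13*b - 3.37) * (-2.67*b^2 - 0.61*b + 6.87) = 0.3471*b^3 + 9.0772*b^2 + 1.1626*b - 23.1519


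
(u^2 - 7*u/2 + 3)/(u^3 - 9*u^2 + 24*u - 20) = (u - 3/2)/(u^2 - 7*u + 10)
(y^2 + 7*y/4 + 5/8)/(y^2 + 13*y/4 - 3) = (8*y^2 + 14*y + 5)/(2*(4*y^2 + 13*y - 12))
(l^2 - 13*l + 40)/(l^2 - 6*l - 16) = (l - 5)/(l + 2)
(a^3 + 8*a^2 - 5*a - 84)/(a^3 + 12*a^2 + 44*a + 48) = (a^2 + 4*a - 21)/(a^2 + 8*a + 12)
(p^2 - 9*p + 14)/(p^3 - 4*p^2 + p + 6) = (p - 7)/(p^2 - 2*p - 3)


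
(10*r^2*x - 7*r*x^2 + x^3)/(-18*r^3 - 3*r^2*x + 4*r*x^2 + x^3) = x*(-5*r + x)/(9*r^2 + 6*r*x + x^2)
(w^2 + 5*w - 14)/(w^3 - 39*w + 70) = 1/(w - 5)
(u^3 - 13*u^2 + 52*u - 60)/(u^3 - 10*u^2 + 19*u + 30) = (u - 2)/(u + 1)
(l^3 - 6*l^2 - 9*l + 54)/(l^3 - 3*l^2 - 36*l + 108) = (l + 3)/(l + 6)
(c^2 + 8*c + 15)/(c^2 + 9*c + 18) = (c + 5)/(c + 6)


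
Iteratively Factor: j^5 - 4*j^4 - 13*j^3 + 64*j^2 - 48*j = (j - 1)*(j^4 - 3*j^3 - 16*j^2 + 48*j) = (j - 3)*(j - 1)*(j^3 - 16*j) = j*(j - 3)*(j - 1)*(j^2 - 16) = j*(j - 3)*(j - 1)*(j + 4)*(j - 4)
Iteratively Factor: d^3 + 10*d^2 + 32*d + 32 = (d + 4)*(d^2 + 6*d + 8) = (d + 2)*(d + 4)*(d + 4)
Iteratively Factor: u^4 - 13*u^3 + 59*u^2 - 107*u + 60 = (u - 5)*(u^3 - 8*u^2 + 19*u - 12) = (u - 5)*(u - 1)*(u^2 - 7*u + 12) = (u - 5)*(u - 4)*(u - 1)*(u - 3)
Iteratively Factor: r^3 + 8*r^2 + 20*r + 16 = (r + 2)*(r^2 + 6*r + 8) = (r + 2)*(r + 4)*(r + 2)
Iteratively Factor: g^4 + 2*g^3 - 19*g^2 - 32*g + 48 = (g + 4)*(g^3 - 2*g^2 - 11*g + 12) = (g + 3)*(g + 4)*(g^2 - 5*g + 4) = (g - 1)*(g + 3)*(g + 4)*(g - 4)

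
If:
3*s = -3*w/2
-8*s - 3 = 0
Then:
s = -3/8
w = 3/4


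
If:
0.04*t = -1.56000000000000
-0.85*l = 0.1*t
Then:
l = 4.59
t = -39.00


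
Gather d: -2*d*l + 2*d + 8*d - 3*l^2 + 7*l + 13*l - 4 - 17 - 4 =d*(10 - 2*l) - 3*l^2 + 20*l - 25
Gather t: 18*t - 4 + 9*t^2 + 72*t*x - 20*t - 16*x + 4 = 9*t^2 + t*(72*x - 2) - 16*x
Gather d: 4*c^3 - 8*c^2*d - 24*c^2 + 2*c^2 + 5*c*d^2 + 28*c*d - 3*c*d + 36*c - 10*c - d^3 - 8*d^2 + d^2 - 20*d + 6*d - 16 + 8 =4*c^3 - 22*c^2 + 26*c - d^3 + d^2*(5*c - 7) + d*(-8*c^2 + 25*c - 14) - 8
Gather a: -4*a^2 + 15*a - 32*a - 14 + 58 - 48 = -4*a^2 - 17*a - 4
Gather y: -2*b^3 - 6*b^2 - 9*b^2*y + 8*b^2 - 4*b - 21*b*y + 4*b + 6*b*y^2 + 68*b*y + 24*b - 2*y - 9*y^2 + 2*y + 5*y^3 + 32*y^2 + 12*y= -2*b^3 + 2*b^2 + 24*b + 5*y^3 + y^2*(6*b + 23) + y*(-9*b^2 + 47*b + 12)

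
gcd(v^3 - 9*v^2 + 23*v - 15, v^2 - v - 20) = v - 5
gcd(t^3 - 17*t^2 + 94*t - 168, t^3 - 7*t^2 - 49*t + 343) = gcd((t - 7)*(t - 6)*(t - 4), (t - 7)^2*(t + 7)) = t - 7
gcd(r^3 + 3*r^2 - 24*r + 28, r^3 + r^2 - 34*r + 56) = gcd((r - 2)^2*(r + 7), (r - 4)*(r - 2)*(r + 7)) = r^2 + 5*r - 14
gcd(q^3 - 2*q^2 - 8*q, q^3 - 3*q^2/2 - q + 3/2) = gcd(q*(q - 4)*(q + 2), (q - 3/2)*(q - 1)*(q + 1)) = 1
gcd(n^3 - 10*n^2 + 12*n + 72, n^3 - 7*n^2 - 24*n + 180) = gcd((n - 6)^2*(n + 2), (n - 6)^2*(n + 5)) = n^2 - 12*n + 36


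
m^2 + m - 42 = (m - 6)*(m + 7)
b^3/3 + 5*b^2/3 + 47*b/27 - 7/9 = (b/3 + 1)*(b - 1/3)*(b + 7/3)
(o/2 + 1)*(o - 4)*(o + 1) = o^3/2 - o^2/2 - 5*o - 4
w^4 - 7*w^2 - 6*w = w*(w - 3)*(w + 1)*(w + 2)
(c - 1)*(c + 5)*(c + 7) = c^3 + 11*c^2 + 23*c - 35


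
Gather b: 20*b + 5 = 20*b + 5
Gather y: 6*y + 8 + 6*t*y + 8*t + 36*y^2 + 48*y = 8*t + 36*y^2 + y*(6*t + 54) + 8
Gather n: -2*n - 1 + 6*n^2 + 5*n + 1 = 6*n^2 + 3*n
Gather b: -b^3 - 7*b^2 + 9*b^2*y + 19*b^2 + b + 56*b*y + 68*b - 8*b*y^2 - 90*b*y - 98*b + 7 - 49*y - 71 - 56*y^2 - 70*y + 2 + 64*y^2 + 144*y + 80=-b^3 + b^2*(9*y + 12) + b*(-8*y^2 - 34*y - 29) + 8*y^2 + 25*y + 18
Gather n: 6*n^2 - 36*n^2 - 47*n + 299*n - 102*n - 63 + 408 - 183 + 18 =-30*n^2 + 150*n + 180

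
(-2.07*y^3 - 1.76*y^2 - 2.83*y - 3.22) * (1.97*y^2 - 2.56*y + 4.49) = -4.0779*y^5 + 1.832*y^4 - 10.3638*y^3 - 7.001*y^2 - 4.4635*y - 14.4578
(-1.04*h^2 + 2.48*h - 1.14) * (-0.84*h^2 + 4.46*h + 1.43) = 0.8736*h^4 - 6.7216*h^3 + 10.5312*h^2 - 1.538*h - 1.6302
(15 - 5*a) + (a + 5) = 20 - 4*a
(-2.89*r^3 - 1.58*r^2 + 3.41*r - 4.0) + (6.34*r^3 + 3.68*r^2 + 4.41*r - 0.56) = 3.45*r^3 + 2.1*r^2 + 7.82*r - 4.56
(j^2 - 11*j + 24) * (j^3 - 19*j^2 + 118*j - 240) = j^5 - 30*j^4 + 351*j^3 - 1994*j^2 + 5472*j - 5760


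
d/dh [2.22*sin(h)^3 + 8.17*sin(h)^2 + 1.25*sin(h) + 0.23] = (6.66*sin(h)^2 + 16.34*sin(h) + 1.25)*cos(h)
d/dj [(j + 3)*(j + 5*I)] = 2*j + 3 + 5*I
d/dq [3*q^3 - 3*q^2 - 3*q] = 9*q^2 - 6*q - 3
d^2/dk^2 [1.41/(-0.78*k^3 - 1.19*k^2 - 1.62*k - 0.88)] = ((6.5988*k + 3.3558)*(0.78*k^3 + 1.19*k^2 + 1.62*k + 0.88) - 1.41*(2.34*k^2 + 2.38*k + 1.62)*(4.68*k^2 + 4.76*k + 3.24))/(0.78*k^3 + 1.19*k^2 + 1.62*k + 0.88)^3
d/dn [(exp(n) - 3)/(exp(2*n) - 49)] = (-2*(exp(n) - 3)*exp(n) + exp(2*n) - 49)*exp(n)/(exp(2*n) - 49)^2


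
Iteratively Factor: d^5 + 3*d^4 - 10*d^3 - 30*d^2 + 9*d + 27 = (d - 3)*(d^4 + 6*d^3 + 8*d^2 - 6*d - 9) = (d - 3)*(d - 1)*(d^3 + 7*d^2 + 15*d + 9) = (d - 3)*(d - 1)*(d + 3)*(d^2 + 4*d + 3) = (d - 3)*(d - 1)*(d + 3)^2*(d + 1)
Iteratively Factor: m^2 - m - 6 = (m - 3)*(m + 2)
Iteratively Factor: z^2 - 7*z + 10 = (z - 2)*(z - 5)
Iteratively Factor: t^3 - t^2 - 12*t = (t + 3)*(t^2 - 4*t) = (t - 4)*(t + 3)*(t)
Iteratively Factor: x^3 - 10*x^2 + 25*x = (x - 5)*(x^2 - 5*x) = (x - 5)^2*(x)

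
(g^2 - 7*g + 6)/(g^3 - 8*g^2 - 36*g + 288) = (g - 1)/(g^2 - 2*g - 48)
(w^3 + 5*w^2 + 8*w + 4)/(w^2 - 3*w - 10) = (w^2 + 3*w + 2)/(w - 5)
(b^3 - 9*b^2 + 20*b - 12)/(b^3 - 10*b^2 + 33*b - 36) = (b^3 - 9*b^2 + 20*b - 12)/(b^3 - 10*b^2 + 33*b - 36)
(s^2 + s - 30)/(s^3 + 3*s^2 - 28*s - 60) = 1/(s + 2)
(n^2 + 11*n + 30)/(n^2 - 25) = (n + 6)/(n - 5)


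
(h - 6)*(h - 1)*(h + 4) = h^3 - 3*h^2 - 22*h + 24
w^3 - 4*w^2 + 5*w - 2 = (w - 2)*(w - 1)^2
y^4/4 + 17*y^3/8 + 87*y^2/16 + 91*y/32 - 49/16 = (y/4 + 1/2)*(y - 1/2)*(y + 7/2)^2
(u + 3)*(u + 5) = u^2 + 8*u + 15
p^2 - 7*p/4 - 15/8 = (p - 5/2)*(p + 3/4)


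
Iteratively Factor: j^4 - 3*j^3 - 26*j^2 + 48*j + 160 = (j - 5)*(j^3 + 2*j^2 - 16*j - 32) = (j - 5)*(j - 4)*(j^2 + 6*j + 8) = (j - 5)*(j - 4)*(j + 4)*(j + 2)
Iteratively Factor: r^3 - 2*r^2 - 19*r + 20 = (r + 4)*(r^2 - 6*r + 5) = (r - 1)*(r + 4)*(r - 5)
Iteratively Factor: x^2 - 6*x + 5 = (x - 5)*(x - 1)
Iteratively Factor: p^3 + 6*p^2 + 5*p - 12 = (p + 4)*(p^2 + 2*p - 3) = (p + 3)*(p + 4)*(p - 1)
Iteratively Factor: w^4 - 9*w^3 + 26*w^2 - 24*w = (w)*(w^3 - 9*w^2 + 26*w - 24) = w*(w - 2)*(w^2 - 7*w + 12) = w*(w - 3)*(w - 2)*(w - 4)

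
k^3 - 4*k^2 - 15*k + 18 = (k - 6)*(k - 1)*(k + 3)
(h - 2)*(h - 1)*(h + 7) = h^3 + 4*h^2 - 19*h + 14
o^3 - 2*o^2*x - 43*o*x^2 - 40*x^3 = (o - 8*x)*(o + x)*(o + 5*x)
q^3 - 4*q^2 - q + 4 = (q - 4)*(q - 1)*(q + 1)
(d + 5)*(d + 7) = d^2 + 12*d + 35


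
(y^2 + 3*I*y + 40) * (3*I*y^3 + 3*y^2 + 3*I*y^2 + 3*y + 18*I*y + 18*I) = 3*I*y^5 - 6*y^4 + 3*I*y^4 - 6*y^3 + 147*I*y^3 + 66*y^2 + 147*I*y^2 + 66*y + 720*I*y + 720*I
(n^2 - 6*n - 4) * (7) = 7*n^2 - 42*n - 28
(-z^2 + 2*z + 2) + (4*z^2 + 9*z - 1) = 3*z^2 + 11*z + 1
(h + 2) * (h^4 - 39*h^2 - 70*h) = h^5 + 2*h^4 - 39*h^3 - 148*h^2 - 140*h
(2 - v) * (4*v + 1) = -4*v^2 + 7*v + 2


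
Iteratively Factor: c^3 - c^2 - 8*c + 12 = (c + 3)*(c^2 - 4*c + 4) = (c - 2)*(c + 3)*(c - 2)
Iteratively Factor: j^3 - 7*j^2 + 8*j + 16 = (j + 1)*(j^2 - 8*j + 16) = (j - 4)*(j + 1)*(j - 4)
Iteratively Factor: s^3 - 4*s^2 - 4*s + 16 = (s - 4)*(s^2 - 4) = (s - 4)*(s - 2)*(s + 2)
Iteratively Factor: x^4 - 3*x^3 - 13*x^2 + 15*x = (x - 5)*(x^3 + 2*x^2 - 3*x) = (x - 5)*(x + 3)*(x^2 - x) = x*(x - 5)*(x + 3)*(x - 1)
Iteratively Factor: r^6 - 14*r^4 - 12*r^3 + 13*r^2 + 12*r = (r + 1)*(r^5 - r^4 - 13*r^3 + r^2 + 12*r) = (r - 1)*(r + 1)*(r^4 - 13*r^2 - 12*r) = (r - 4)*(r - 1)*(r + 1)*(r^3 + 4*r^2 + 3*r) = (r - 4)*(r - 1)*(r + 1)*(r + 3)*(r^2 + r) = (r - 4)*(r - 1)*(r + 1)^2*(r + 3)*(r)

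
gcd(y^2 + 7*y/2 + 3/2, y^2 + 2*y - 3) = y + 3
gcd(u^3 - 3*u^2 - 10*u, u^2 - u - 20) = u - 5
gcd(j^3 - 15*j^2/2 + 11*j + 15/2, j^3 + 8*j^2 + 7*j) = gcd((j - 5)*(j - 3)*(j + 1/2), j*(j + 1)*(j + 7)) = 1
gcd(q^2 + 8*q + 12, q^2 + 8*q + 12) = q^2 + 8*q + 12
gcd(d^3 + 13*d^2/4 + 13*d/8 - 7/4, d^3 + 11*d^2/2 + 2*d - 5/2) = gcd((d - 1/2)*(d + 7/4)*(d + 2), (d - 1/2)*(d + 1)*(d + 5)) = d - 1/2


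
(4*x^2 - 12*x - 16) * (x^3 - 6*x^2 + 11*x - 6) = 4*x^5 - 36*x^4 + 100*x^3 - 60*x^2 - 104*x + 96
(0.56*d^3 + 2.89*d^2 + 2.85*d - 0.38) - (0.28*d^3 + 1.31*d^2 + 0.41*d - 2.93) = 0.28*d^3 + 1.58*d^2 + 2.44*d + 2.55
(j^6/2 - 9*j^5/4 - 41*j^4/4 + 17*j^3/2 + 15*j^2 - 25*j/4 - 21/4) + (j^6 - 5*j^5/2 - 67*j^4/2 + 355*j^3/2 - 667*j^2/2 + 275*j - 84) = 3*j^6/2 - 19*j^5/4 - 175*j^4/4 + 186*j^3 - 637*j^2/2 + 1075*j/4 - 357/4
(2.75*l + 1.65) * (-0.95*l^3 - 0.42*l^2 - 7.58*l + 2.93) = -2.6125*l^4 - 2.7225*l^3 - 21.538*l^2 - 4.4495*l + 4.8345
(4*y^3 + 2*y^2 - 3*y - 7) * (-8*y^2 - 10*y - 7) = -32*y^5 - 56*y^4 - 24*y^3 + 72*y^2 + 91*y + 49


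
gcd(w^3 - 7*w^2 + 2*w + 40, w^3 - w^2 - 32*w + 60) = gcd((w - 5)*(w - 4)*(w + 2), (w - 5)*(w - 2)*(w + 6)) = w - 5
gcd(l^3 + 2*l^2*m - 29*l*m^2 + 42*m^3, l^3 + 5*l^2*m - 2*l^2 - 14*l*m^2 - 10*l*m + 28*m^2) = l^2 + 5*l*m - 14*m^2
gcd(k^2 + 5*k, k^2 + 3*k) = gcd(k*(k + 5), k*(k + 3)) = k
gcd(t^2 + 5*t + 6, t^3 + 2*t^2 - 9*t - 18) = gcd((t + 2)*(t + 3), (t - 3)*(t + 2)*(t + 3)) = t^2 + 5*t + 6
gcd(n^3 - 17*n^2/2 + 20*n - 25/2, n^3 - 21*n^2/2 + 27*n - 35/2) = n^2 - 7*n/2 + 5/2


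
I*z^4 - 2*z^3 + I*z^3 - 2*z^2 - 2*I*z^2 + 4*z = z*(z + 2)*(z + 2*I)*(I*z - I)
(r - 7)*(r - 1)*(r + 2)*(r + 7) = r^4 + r^3 - 51*r^2 - 49*r + 98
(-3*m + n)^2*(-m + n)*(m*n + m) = -9*m^4*n - 9*m^4 + 15*m^3*n^2 + 15*m^3*n - 7*m^2*n^3 - 7*m^2*n^2 + m*n^4 + m*n^3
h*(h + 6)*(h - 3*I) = h^3 + 6*h^2 - 3*I*h^2 - 18*I*h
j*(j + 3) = j^2 + 3*j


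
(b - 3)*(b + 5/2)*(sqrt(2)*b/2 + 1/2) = sqrt(2)*b^3/2 - sqrt(2)*b^2/4 + b^2/2 - 15*sqrt(2)*b/4 - b/4 - 15/4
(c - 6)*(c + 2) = c^2 - 4*c - 12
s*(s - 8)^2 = s^3 - 16*s^2 + 64*s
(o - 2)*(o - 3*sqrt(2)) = o^2 - 3*sqrt(2)*o - 2*o + 6*sqrt(2)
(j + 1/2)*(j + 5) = j^2 + 11*j/2 + 5/2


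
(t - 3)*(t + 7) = t^2 + 4*t - 21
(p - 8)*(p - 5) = p^2 - 13*p + 40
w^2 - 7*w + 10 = (w - 5)*(w - 2)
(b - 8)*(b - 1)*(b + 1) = b^3 - 8*b^2 - b + 8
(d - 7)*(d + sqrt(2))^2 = d^3 - 7*d^2 + 2*sqrt(2)*d^2 - 14*sqrt(2)*d + 2*d - 14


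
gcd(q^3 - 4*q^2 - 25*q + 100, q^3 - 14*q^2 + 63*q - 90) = q - 5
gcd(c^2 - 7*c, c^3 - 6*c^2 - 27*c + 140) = c - 7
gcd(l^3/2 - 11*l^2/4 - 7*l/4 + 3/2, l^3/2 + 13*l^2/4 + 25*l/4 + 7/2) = l + 1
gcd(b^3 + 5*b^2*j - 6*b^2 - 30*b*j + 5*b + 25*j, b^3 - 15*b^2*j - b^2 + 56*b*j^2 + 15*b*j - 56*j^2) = b - 1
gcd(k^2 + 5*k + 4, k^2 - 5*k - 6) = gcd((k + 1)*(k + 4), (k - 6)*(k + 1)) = k + 1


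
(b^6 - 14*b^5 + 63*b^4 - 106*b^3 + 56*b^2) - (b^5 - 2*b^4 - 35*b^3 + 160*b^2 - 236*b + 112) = b^6 - 15*b^5 + 65*b^4 - 71*b^3 - 104*b^2 + 236*b - 112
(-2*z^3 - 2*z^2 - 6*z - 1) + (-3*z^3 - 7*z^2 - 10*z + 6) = -5*z^3 - 9*z^2 - 16*z + 5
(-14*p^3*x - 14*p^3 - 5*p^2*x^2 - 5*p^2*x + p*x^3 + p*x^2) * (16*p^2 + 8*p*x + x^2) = -224*p^5*x - 224*p^5 - 192*p^4*x^2 - 192*p^4*x - 38*p^3*x^3 - 38*p^3*x^2 + 3*p^2*x^4 + 3*p^2*x^3 + p*x^5 + p*x^4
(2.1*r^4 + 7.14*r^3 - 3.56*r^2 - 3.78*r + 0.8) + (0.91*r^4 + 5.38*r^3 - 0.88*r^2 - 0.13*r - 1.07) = 3.01*r^4 + 12.52*r^3 - 4.44*r^2 - 3.91*r - 0.27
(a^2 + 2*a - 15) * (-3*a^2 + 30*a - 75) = -3*a^4 + 24*a^3 + 30*a^2 - 600*a + 1125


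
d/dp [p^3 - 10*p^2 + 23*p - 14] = 3*p^2 - 20*p + 23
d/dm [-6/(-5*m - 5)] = -6/(5*(m + 1)^2)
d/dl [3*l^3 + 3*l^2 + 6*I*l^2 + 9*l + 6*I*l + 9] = 9*l^2 + l*(6 + 12*I) + 9 + 6*I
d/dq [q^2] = 2*q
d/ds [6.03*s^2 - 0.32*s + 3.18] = 12.06*s - 0.32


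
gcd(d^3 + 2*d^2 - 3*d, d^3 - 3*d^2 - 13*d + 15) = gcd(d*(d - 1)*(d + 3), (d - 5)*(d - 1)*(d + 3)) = d^2 + 2*d - 3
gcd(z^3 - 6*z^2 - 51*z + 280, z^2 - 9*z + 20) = z - 5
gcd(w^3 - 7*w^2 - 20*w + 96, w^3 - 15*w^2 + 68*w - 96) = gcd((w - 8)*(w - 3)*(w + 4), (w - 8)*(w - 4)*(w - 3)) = w^2 - 11*w + 24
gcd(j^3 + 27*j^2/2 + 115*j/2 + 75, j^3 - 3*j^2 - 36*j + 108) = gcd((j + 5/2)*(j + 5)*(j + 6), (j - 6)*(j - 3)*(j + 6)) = j + 6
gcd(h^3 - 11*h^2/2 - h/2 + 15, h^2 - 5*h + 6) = h - 2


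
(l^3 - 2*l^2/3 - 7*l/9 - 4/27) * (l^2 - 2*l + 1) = l^5 - 8*l^4/3 + 14*l^3/9 + 20*l^2/27 - 13*l/27 - 4/27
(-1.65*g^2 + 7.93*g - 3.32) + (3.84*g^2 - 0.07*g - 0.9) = 2.19*g^2 + 7.86*g - 4.22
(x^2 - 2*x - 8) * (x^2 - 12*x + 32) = x^4 - 14*x^3 + 48*x^2 + 32*x - 256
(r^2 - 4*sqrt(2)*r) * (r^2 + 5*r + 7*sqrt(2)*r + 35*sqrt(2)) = r^4 + 3*sqrt(2)*r^3 + 5*r^3 - 56*r^2 + 15*sqrt(2)*r^2 - 280*r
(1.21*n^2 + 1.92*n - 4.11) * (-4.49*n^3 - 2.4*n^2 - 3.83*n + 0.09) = -5.4329*n^5 - 11.5248*n^4 + 9.2116*n^3 + 2.6193*n^2 + 15.9141*n - 0.3699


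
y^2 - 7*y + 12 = (y - 4)*(y - 3)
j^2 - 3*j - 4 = (j - 4)*(j + 1)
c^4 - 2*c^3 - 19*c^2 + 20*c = c*(c - 5)*(c - 1)*(c + 4)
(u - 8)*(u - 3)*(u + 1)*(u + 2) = u^4 - 8*u^3 - 7*u^2 + 50*u + 48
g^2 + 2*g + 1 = (g + 1)^2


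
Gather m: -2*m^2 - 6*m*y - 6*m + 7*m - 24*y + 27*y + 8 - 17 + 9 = -2*m^2 + m*(1 - 6*y) + 3*y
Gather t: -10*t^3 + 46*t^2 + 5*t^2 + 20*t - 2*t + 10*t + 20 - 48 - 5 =-10*t^3 + 51*t^2 + 28*t - 33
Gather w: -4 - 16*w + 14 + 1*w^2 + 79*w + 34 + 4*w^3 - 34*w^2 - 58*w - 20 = 4*w^3 - 33*w^2 + 5*w + 24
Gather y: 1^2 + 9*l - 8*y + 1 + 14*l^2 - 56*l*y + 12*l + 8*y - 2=14*l^2 - 56*l*y + 21*l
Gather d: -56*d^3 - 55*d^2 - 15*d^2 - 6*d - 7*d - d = -56*d^3 - 70*d^2 - 14*d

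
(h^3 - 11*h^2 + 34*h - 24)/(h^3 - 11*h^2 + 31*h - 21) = (h^2 - 10*h + 24)/(h^2 - 10*h + 21)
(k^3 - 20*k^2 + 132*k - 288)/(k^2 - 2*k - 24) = (k^2 - 14*k + 48)/(k + 4)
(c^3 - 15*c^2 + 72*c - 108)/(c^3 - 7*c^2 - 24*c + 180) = (c - 3)/(c + 5)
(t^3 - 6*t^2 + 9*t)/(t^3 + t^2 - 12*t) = (t - 3)/(t + 4)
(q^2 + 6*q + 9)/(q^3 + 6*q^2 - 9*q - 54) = (q + 3)/(q^2 + 3*q - 18)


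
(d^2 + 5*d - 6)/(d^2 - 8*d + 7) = (d + 6)/(d - 7)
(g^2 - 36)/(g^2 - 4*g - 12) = (g + 6)/(g + 2)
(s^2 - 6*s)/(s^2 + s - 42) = s/(s + 7)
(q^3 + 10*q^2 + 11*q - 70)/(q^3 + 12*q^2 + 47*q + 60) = (q^2 + 5*q - 14)/(q^2 + 7*q + 12)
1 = 1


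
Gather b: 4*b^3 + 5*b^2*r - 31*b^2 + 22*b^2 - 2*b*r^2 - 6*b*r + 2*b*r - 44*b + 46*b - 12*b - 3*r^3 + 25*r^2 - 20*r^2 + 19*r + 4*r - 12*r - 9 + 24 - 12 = 4*b^3 + b^2*(5*r - 9) + b*(-2*r^2 - 4*r - 10) - 3*r^3 + 5*r^2 + 11*r + 3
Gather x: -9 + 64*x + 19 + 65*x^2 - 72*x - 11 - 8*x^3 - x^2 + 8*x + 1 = -8*x^3 + 64*x^2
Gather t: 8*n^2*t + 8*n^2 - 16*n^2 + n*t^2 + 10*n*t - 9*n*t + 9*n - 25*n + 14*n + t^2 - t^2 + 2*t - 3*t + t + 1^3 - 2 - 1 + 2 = -8*n^2 + n*t^2 - 2*n + t*(8*n^2 + n)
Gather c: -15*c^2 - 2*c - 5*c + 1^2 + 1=-15*c^2 - 7*c + 2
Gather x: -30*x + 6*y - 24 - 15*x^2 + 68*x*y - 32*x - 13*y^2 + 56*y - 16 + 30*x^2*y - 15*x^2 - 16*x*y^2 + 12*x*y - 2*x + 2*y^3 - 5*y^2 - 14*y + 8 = x^2*(30*y - 30) + x*(-16*y^2 + 80*y - 64) + 2*y^3 - 18*y^2 + 48*y - 32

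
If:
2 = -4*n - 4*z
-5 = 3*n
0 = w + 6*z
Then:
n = -5/3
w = -7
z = 7/6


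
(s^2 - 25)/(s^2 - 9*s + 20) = (s + 5)/(s - 4)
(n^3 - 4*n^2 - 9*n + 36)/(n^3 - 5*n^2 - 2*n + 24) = (n + 3)/(n + 2)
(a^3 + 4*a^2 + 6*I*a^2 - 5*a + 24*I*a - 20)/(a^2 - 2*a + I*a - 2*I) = (a^2 + a*(4 + 5*I) + 20*I)/(a - 2)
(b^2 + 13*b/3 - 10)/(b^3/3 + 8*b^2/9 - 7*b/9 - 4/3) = 3*(3*b^2 + 13*b - 30)/(3*b^3 + 8*b^2 - 7*b - 12)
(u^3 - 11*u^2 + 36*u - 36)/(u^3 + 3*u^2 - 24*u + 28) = (u^2 - 9*u + 18)/(u^2 + 5*u - 14)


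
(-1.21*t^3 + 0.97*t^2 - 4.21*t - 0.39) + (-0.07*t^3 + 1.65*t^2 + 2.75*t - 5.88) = -1.28*t^3 + 2.62*t^2 - 1.46*t - 6.27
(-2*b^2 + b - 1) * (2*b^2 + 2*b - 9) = -4*b^4 - 2*b^3 + 18*b^2 - 11*b + 9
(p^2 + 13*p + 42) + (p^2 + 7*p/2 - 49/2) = 2*p^2 + 33*p/2 + 35/2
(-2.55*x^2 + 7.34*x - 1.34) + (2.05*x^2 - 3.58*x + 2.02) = -0.5*x^2 + 3.76*x + 0.68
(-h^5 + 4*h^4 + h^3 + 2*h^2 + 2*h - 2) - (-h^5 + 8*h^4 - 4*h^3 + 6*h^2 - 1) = -4*h^4 + 5*h^3 - 4*h^2 + 2*h - 1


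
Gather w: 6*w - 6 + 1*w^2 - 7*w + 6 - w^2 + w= 0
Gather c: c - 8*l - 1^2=c - 8*l - 1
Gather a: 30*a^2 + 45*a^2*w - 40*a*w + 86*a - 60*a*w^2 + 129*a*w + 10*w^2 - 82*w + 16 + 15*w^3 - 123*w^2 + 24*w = a^2*(45*w + 30) + a*(-60*w^2 + 89*w + 86) + 15*w^3 - 113*w^2 - 58*w + 16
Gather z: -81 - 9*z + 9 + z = -8*z - 72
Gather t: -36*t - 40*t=-76*t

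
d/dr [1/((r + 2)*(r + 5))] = (-2*r - 7)/(r^4 + 14*r^3 + 69*r^2 + 140*r + 100)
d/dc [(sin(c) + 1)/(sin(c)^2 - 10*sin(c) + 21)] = (-2*sin(c) + cos(c)^2 + 30)*cos(c)/(sin(c)^2 - 10*sin(c) + 21)^2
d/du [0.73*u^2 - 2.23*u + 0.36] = 1.46*u - 2.23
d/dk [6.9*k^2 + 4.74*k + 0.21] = 13.8*k + 4.74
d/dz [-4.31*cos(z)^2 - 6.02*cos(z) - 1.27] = (8.62*cos(z) + 6.02)*sin(z)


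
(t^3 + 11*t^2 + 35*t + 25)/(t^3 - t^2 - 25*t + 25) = (t^2 + 6*t + 5)/(t^2 - 6*t + 5)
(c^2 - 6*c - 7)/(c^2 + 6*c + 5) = (c - 7)/(c + 5)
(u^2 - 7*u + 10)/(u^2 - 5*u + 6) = (u - 5)/(u - 3)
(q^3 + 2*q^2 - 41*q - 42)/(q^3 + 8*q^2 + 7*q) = (q - 6)/q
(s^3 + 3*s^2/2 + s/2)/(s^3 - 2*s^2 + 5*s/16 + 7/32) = 16*s*(2*s^2 + 3*s + 1)/(32*s^3 - 64*s^2 + 10*s + 7)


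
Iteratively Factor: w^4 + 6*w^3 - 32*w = (w - 2)*(w^3 + 8*w^2 + 16*w) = (w - 2)*(w + 4)*(w^2 + 4*w) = w*(w - 2)*(w + 4)*(w + 4)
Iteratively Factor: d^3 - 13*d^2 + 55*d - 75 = (d - 5)*(d^2 - 8*d + 15) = (d - 5)*(d - 3)*(d - 5)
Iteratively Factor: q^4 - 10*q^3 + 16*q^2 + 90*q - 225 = (q - 3)*(q^3 - 7*q^2 - 5*q + 75) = (q - 5)*(q - 3)*(q^2 - 2*q - 15) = (q - 5)*(q - 3)*(q + 3)*(q - 5)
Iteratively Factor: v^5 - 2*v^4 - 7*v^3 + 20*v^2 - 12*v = (v + 3)*(v^4 - 5*v^3 + 8*v^2 - 4*v) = (v - 2)*(v + 3)*(v^3 - 3*v^2 + 2*v) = (v - 2)^2*(v + 3)*(v^2 - v) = v*(v - 2)^2*(v + 3)*(v - 1)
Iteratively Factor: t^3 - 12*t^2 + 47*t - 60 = (t - 5)*(t^2 - 7*t + 12) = (t - 5)*(t - 3)*(t - 4)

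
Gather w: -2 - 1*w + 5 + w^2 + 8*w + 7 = w^2 + 7*w + 10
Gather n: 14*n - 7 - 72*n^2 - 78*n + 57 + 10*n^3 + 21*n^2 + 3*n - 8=10*n^3 - 51*n^2 - 61*n + 42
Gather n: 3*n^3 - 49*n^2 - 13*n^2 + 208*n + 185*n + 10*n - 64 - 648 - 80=3*n^3 - 62*n^2 + 403*n - 792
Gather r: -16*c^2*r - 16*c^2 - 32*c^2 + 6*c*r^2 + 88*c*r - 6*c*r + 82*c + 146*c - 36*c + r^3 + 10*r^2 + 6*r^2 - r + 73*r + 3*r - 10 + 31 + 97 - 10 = -48*c^2 + 192*c + r^3 + r^2*(6*c + 16) + r*(-16*c^2 + 82*c + 75) + 108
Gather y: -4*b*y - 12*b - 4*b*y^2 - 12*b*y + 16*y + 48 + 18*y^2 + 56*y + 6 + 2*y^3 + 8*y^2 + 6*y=-12*b + 2*y^3 + y^2*(26 - 4*b) + y*(78 - 16*b) + 54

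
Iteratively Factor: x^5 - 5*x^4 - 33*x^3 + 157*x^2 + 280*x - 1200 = (x + 4)*(x^4 - 9*x^3 + 3*x^2 + 145*x - 300) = (x - 3)*(x + 4)*(x^3 - 6*x^2 - 15*x + 100) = (x - 3)*(x + 4)^2*(x^2 - 10*x + 25) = (x - 5)*(x - 3)*(x + 4)^2*(x - 5)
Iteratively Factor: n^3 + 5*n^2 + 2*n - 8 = (n - 1)*(n^2 + 6*n + 8) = (n - 1)*(n + 2)*(n + 4)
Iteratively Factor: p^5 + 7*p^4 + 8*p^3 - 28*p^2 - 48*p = (p + 3)*(p^4 + 4*p^3 - 4*p^2 - 16*p) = (p - 2)*(p + 3)*(p^3 + 6*p^2 + 8*p) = (p - 2)*(p + 3)*(p + 4)*(p^2 + 2*p) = p*(p - 2)*(p + 3)*(p + 4)*(p + 2)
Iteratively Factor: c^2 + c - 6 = (c + 3)*(c - 2)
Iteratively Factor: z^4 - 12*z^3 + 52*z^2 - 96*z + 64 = (z - 2)*(z^3 - 10*z^2 + 32*z - 32) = (z - 2)^2*(z^2 - 8*z + 16) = (z - 4)*(z - 2)^2*(z - 4)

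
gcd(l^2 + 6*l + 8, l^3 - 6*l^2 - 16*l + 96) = l + 4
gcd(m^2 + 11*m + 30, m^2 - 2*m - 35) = m + 5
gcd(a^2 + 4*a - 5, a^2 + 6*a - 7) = a - 1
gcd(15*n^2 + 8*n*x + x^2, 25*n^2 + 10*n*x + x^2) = 5*n + x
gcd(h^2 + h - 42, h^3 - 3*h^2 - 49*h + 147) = h + 7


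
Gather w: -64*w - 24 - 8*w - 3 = -72*w - 27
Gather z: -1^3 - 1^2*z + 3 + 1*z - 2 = 0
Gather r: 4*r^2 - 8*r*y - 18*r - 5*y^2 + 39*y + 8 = 4*r^2 + r*(-8*y - 18) - 5*y^2 + 39*y + 8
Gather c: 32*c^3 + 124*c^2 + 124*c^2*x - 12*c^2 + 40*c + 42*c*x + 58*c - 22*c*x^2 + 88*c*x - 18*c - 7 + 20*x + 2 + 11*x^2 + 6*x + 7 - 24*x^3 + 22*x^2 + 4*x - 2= 32*c^3 + c^2*(124*x + 112) + c*(-22*x^2 + 130*x + 80) - 24*x^3 + 33*x^2 + 30*x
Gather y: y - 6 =y - 6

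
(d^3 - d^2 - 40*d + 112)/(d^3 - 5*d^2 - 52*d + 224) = (d - 4)/(d - 8)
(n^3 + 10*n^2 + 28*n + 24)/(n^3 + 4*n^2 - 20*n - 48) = (n + 2)/(n - 4)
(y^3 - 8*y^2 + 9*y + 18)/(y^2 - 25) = (y^3 - 8*y^2 + 9*y + 18)/(y^2 - 25)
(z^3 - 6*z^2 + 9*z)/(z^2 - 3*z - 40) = z*(-z^2 + 6*z - 9)/(-z^2 + 3*z + 40)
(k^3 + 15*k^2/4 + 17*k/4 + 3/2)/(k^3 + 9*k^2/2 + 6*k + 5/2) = (4*k^2 + 11*k + 6)/(2*(2*k^2 + 7*k + 5))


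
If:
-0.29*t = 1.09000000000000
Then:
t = -3.76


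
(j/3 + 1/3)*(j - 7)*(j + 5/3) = j^3/3 - 13*j^2/9 - 17*j/3 - 35/9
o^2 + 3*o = o*(o + 3)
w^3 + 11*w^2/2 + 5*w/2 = w*(w + 1/2)*(w + 5)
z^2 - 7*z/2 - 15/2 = (z - 5)*(z + 3/2)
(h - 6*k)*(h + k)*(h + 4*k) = h^3 - h^2*k - 26*h*k^2 - 24*k^3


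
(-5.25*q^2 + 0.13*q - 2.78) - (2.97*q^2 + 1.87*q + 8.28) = -8.22*q^2 - 1.74*q - 11.06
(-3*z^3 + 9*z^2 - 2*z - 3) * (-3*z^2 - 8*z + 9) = 9*z^5 - 3*z^4 - 93*z^3 + 106*z^2 + 6*z - 27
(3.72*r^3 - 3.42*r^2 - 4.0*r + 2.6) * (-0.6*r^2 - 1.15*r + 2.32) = -2.232*r^5 - 2.226*r^4 + 14.9634*r^3 - 4.8944*r^2 - 12.27*r + 6.032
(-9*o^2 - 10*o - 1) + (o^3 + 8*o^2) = o^3 - o^2 - 10*o - 1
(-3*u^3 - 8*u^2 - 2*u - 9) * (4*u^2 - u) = -12*u^5 - 29*u^4 - 34*u^2 + 9*u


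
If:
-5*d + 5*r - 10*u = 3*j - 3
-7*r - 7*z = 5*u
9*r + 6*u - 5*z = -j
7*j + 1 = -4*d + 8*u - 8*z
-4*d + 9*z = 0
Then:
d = 3/18665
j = 979/11199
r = -8069/55995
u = 11291/55995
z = 4/55995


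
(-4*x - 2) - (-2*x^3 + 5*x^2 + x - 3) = 2*x^3 - 5*x^2 - 5*x + 1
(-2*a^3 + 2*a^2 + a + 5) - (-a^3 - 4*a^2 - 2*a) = -a^3 + 6*a^2 + 3*a + 5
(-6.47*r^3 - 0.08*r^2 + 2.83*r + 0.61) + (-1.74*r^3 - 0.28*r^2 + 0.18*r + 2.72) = -8.21*r^3 - 0.36*r^2 + 3.01*r + 3.33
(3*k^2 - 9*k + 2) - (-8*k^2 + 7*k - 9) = 11*k^2 - 16*k + 11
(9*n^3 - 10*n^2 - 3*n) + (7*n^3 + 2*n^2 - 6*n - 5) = 16*n^3 - 8*n^2 - 9*n - 5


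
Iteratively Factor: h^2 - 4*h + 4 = (h - 2)*(h - 2)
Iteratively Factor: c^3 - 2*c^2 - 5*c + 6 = (c - 3)*(c^2 + c - 2) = (c - 3)*(c - 1)*(c + 2)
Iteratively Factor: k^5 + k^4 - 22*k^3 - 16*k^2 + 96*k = (k + 4)*(k^4 - 3*k^3 - 10*k^2 + 24*k) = (k - 2)*(k + 4)*(k^3 - k^2 - 12*k) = (k - 2)*(k + 3)*(k + 4)*(k^2 - 4*k) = (k - 4)*(k - 2)*(k + 3)*(k + 4)*(k)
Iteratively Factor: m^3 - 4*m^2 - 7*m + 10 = (m - 1)*(m^2 - 3*m - 10) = (m - 5)*(m - 1)*(m + 2)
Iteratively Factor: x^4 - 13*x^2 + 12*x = (x - 1)*(x^3 + x^2 - 12*x) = x*(x - 1)*(x^2 + x - 12) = x*(x - 3)*(x - 1)*(x + 4)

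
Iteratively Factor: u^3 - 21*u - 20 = (u + 4)*(u^2 - 4*u - 5) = (u + 1)*(u + 4)*(u - 5)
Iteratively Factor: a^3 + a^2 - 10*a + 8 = (a - 2)*(a^2 + 3*a - 4) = (a - 2)*(a + 4)*(a - 1)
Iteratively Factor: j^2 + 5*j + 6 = (j + 3)*(j + 2)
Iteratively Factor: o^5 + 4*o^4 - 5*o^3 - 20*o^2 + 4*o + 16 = (o + 4)*(o^4 - 5*o^2 + 4) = (o + 1)*(o + 4)*(o^3 - o^2 - 4*o + 4) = (o - 2)*(o + 1)*(o + 4)*(o^2 + o - 2) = (o - 2)*(o - 1)*(o + 1)*(o + 4)*(o + 2)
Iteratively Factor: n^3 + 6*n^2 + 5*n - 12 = (n + 3)*(n^2 + 3*n - 4) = (n + 3)*(n + 4)*(n - 1)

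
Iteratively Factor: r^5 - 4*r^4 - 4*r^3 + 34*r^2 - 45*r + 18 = (r - 1)*(r^4 - 3*r^3 - 7*r^2 + 27*r - 18) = (r - 2)*(r - 1)*(r^3 - r^2 - 9*r + 9) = (r - 3)*(r - 2)*(r - 1)*(r^2 + 2*r - 3) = (r - 3)*(r - 2)*(r - 1)*(r + 3)*(r - 1)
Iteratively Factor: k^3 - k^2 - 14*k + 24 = (k - 3)*(k^2 + 2*k - 8) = (k - 3)*(k + 4)*(k - 2)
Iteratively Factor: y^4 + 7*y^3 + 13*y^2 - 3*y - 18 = (y + 3)*(y^3 + 4*y^2 + y - 6) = (y + 2)*(y + 3)*(y^2 + 2*y - 3) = (y + 2)*(y + 3)^2*(y - 1)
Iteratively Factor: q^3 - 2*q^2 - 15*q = (q + 3)*(q^2 - 5*q) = (q - 5)*(q + 3)*(q)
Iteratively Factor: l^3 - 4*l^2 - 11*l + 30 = (l - 5)*(l^2 + l - 6) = (l - 5)*(l - 2)*(l + 3)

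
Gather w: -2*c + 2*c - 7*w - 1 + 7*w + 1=0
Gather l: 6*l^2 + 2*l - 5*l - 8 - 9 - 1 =6*l^2 - 3*l - 18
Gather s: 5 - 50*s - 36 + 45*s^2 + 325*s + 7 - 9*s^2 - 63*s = 36*s^2 + 212*s - 24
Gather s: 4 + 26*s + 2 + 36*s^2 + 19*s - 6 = 36*s^2 + 45*s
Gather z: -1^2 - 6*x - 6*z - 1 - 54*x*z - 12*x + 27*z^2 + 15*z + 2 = -18*x + 27*z^2 + z*(9 - 54*x)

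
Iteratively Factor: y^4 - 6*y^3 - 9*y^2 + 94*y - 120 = (y - 5)*(y^3 - y^2 - 14*y + 24) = (y - 5)*(y - 2)*(y^2 + y - 12) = (y - 5)*(y - 2)*(y + 4)*(y - 3)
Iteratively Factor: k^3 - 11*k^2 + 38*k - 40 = (k - 5)*(k^2 - 6*k + 8) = (k - 5)*(k - 4)*(k - 2)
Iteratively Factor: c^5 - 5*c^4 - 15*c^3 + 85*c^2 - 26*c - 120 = (c + 1)*(c^4 - 6*c^3 - 9*c^2 + 94*c - 120) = (c + 1)*(c + 4)*(c^3 - 10*c^2 + 31*c - 30) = (c - 3)*(c + 1)*(c + 4)*(c^2 - 7*c + 10) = (c - 3)*(c - 2)*(c + 1)*(c + 4)*(c - 5)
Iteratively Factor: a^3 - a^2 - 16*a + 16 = (a - 1)*(a^2 - 16) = (a - 1)*(a + 4)*(a - 4)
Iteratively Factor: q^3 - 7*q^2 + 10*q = (q - 2)*(q^2 - 5*q) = q*(q - 2)*(q - 5)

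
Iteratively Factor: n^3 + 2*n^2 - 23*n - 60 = (n + 4)*(n^2 - 2*n - 15) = (n + 3)*(n + 4)*(n - 5)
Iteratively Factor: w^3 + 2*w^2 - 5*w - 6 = (w + 1)*(w^2 + w - 6) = (w + 1)*(w + 3)*(w - 2)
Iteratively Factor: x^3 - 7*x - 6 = (x + 2)*(x^2 - 2*x - 3) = (x + 1)*(x + 2)*(x - 3)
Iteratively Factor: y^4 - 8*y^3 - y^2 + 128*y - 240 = (y - 4)*(y^3 - 4*y^2 - 17*y + 60) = (y - 5)*(y - 4)*(y^2 + y - 12) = (y - 5)*(y - 4)*(y + 4)*(y - 3)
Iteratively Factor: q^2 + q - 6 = (q + 3)*(q - 2)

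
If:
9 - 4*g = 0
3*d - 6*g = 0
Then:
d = 9/2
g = 9/4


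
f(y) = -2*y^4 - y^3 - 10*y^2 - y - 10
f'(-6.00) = 1739.00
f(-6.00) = -2740.00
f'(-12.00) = 13631.00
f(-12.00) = -41182.00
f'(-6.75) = 2457.69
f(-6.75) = -4303.21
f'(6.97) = -2995.01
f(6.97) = -5561.60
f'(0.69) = -18.86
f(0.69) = -16.23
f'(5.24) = -1339.20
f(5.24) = -1941.53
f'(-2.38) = 137.46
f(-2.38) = -114.95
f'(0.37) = -9.22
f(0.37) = -11.83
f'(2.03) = -120.89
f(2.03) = -95.57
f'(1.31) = -50.33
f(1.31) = -36.61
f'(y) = -8*y^3 - 3*y^2 - 20*y - 1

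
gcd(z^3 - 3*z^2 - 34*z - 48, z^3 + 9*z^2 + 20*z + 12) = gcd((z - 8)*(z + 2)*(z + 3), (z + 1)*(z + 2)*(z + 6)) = z + 2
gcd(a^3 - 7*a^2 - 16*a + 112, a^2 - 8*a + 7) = a - 7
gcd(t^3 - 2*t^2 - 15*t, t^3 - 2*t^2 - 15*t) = t^3 - 2*t^2 - 15*t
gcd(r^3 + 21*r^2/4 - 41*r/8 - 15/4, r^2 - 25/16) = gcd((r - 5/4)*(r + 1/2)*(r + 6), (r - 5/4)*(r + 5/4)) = r - 5/4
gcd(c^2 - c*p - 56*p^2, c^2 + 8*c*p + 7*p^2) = c + 7*p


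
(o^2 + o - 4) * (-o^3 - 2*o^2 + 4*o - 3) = -o^5 - 3*o^4 + 6*o^3 + 9*o^2 - 19*o + 12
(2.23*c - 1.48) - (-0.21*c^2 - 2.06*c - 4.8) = 0.21*c^2 + 4.29*c + 3.32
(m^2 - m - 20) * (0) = 0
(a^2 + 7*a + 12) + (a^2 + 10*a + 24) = 2*a^2 + 17*a + 36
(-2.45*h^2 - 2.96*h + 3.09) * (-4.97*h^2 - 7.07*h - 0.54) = 12.1765*h^4 + 32.0327*h^3 + 6.8929*h^2 - 20.2479*h - 1.6686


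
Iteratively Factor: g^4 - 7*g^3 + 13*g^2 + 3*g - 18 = (g + 1)*(g^3 - 8*g^2 + 21*g - 18) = (g - 3)*(g + 1)*(g^2 - 5*g + 6) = (g - 3)*(g - 2)*(g + 1)*(g - 3)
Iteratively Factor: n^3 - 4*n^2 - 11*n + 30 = (n - 2)*(n^2 - 2*n - 15) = (n - 2)*(n + 3)*(n - 5)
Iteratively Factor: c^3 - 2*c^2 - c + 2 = (c - 1)*(c^2 - c - 2) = (c - 2)*(c - 1)*(c + 1)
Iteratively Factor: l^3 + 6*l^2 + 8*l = (l + 2)*(l^2 + 4*l) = (l + 2)*(l + 4)*(l)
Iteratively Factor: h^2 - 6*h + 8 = (h - 2)*(h - 4)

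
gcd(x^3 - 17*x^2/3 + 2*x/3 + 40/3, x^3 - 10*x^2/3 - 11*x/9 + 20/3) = x + 4/3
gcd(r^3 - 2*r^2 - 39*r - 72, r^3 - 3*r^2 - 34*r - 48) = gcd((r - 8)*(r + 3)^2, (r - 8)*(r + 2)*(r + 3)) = r^2 - 5*r - 24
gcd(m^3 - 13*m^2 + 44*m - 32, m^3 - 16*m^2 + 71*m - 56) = m^2 - 9*m + 8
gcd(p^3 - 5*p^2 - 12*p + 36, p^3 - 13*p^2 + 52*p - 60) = p^2 - 8*p + 12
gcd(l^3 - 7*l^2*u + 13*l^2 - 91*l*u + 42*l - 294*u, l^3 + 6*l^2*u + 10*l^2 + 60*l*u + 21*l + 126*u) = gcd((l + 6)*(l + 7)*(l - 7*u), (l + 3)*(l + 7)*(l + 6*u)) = l + 7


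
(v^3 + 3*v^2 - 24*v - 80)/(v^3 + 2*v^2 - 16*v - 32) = (v^2 - v - 20)/(v^2 - 2*v - 8)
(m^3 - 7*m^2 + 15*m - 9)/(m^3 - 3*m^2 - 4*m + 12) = (m^2 - 4*m + 3)/(m^2 - 4)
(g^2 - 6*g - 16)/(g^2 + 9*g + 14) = (g - 8)/(g + 7)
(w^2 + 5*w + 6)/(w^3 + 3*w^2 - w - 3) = (w + 2)/(w^2 - 1)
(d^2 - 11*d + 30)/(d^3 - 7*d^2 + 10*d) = (d - 6)/(d*(d - 2))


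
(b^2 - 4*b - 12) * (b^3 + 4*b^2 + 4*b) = b^5 - 24*b^3 - 64*b^2 - 48*b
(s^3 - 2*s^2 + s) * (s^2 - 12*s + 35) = s^5 - 14*s^4 + 60*s^3 - 82*s^2 + 35*s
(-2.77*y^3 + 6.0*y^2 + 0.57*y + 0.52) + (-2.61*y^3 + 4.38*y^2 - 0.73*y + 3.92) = -5.38*y^3 + 10.38*y^2 - 0.16*y + 4.44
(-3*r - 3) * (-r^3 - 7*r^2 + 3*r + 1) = 3*r^4 + 24*r^3 + 12*r^2 - 12*r - 3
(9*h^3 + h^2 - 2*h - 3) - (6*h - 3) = 9*h^3 + h^2 - 8*h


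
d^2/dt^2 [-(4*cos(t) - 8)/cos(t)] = 8*(sin(t)^2 + 1)/cos(t)^3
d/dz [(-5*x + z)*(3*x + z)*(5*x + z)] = -25*x^2 + 6*x*z + 3*z^2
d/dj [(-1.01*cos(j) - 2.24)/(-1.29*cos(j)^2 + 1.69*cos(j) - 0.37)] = (1.3029*cos(j)^2 + 5.7792*cos(j) - 4.1593)*sin(j)/(1.6641*cos(j)^4 - 4.3602*cos(j)^3 + 3.8107*cos(j)^2 - 1.2506*cos(j) + 0.1369)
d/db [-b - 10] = -1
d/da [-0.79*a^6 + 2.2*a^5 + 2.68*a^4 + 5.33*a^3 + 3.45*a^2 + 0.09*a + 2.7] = -4.74*a^5 + 11.0*a^4 + 10.72*a^3 + 15.99*a^2 + 6.9*a + 0.09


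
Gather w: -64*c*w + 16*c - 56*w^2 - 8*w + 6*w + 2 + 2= 16*c - 56*w^2 + w*(-64*c - 2) + 4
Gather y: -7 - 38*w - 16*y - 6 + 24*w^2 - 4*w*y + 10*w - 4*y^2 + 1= 24*w^2 - 28*w - 4*y^2 + y*(-4*w - 16) - 12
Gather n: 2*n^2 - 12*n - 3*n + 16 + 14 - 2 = 2*n^2 - 15*n + 28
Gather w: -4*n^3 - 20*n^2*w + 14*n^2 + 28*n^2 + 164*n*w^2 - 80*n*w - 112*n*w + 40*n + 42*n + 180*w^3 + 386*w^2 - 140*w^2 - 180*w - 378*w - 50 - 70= -4*n^3 + 42*n^2 + 82*n + 180*w^3 + w^2*(164*n + 246) + w*(-20*n^2 - 192*n - 558) - 120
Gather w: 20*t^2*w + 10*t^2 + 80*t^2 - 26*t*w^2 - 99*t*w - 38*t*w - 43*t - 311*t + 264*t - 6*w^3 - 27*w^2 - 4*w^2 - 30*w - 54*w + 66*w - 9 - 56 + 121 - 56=90*t^2 - 90*t - 6*w^3 + w^2*(-26*t - 31) + w*(20*t^2 - 137*t - 18)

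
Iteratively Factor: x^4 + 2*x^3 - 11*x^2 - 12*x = (x + 4)*(x^3 - 2*x^2 - 3*x) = (x + 1)*(x + 4)*(x^2 - 3*x) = (x - 3)*(x + 1)*(x + 4)*(x)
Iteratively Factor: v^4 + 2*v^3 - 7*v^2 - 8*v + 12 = (v + 2)*(v^3 - 7*v + 6) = (v + 2)*(v + 3)*(v^2 - 3*v + 2) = (v - 2)*(v + 2)*(v + 3)*(v - 1)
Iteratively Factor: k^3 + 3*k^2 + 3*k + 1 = (k + 1)*(k^2 + 2*k + 1) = (k + 1)^2*(k + 1)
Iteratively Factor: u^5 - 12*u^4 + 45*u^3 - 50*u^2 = (u)*(u^4 - 12*u^3 + 45*u^2 - 50*u) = u*(u - 5)*(u^3 - 7*u^2 + 10*u) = u^2*(u - 5)*(u^2 - 7*u + 10) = u^2*(u - 5)^2*(u - 2)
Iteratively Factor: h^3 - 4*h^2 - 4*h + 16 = (h + 2)*(h^2 - 6*h + 8) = (h - 2)*(h + 2)*(h - 4)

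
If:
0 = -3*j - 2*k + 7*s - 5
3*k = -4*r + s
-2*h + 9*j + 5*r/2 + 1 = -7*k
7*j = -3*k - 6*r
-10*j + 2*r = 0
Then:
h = 2529/1168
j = -15/292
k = 185/292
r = -75/292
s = 255/292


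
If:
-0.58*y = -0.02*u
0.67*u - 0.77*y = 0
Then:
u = 0.00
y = 0.00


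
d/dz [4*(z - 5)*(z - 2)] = 8*z - 28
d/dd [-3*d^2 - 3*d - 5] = -6*d - 3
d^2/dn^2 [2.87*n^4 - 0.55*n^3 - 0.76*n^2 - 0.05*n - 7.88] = 34.44*n^2 - 3.3*n - 1.52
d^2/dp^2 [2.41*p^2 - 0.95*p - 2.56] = 4.82000000000000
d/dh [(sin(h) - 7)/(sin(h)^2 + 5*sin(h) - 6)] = (14*sin(h) + cos(h)^2 + 28)*cos(h)/(sin(h)^2 + 5*sin(h) - 6)^2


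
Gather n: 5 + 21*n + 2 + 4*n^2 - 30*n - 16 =4*n^2 - 9*n - 9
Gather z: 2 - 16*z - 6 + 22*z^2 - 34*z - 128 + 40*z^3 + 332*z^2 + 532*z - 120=40*z^3 + 354*z^2 + 482*z - 252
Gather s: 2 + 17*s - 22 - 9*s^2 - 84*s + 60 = -9*s^2 - 67*s + 40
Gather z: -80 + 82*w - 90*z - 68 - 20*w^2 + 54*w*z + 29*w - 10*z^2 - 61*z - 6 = -20*w^2 + 111*w - 10*z^2 + z*(54*w - 151) - 154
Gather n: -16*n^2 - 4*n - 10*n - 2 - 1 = -16*n^2 - 14*n - 3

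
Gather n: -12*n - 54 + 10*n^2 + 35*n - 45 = 10*n^2 + 23*n - 99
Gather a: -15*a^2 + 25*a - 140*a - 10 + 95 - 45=-15*a^2 - 115*a + 40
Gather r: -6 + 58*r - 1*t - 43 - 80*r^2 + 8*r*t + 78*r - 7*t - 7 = -80*r^2 + r*(8*t + 136) - 8*t - 56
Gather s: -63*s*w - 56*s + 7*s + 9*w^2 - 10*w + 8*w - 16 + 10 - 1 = s*(-63*w - 49) + 9*w^2 - 2*w - 7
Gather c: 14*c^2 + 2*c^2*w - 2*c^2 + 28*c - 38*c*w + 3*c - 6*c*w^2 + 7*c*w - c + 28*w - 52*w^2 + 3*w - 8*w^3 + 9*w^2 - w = c^2*(2*w + 12) + c*(-6*w^2 - 31*w + 30) - 8*w^3 - 43*w^2 + 30*w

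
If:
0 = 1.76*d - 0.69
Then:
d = 0.39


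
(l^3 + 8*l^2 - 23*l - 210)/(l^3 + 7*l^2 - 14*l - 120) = (l^2 + 2*l - 35)/(l^2 + l - 20)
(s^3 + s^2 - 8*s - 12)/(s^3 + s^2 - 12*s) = (s^2 + 4*s + 4)/(s*(s + 4))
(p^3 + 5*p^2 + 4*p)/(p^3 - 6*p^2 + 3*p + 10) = p*(p + 4)/(p^2 - 7*p + 10)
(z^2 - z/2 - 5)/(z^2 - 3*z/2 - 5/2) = (z + 2)/(z + 1)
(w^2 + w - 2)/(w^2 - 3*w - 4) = (-w^2 - w + 2)/(-w^2 + 3*w + 4)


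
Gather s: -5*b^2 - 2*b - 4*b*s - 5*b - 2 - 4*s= -5*b^2 - 7*b + s*(-4*b - 4) - 2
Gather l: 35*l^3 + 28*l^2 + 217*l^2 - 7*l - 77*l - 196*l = 35*l^3 + 245*l^2 - 280*l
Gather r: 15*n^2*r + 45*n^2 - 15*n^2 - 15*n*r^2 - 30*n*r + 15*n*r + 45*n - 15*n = 30*n^2 - 15*n*r^2 + 30*n + r*(15*n^2 - 15*n)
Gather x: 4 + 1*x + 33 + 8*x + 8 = 9*x + 45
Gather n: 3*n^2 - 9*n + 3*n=3*n^2 - 6*n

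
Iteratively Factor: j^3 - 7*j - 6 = (j + 2)*(j^2 - 2*j - 3) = (j + 1)*(j + 2)*(j - 3)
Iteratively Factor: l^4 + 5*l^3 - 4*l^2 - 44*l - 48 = (l + 2)*(l^3 + 3*l^2 - 10*l - 24) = (l + 2)*(l + 4)*(l^2 - l - 6) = (l - 3)*(l + 2)*(l + 4)*(l + 2)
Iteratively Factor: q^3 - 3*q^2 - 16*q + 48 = (q + 4)*(q^2 - 7*q + 12) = (q - 3)*(q + 4)*(q - 4)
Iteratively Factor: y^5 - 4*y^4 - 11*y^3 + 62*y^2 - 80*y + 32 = (y - 1)*(y^4 - 3*y^3 - 14*y^2 + 48*y - 32) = (y - 1)*(y + 4)*(y^3 - 7*y^2 + 14*y - 8) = (y - 1)^2*(y + 4)*(y^2 - 6*y + 8) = (y - 4)*(y - 1)^2*(y + 4)*(y - 2)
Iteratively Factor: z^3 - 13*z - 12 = (z + 3)*(z^2 - 3*z - 4) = (z + 1)*(z + 3)*(z - 4)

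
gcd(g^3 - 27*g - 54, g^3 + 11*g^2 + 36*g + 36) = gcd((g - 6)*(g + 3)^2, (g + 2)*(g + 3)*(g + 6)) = g + 3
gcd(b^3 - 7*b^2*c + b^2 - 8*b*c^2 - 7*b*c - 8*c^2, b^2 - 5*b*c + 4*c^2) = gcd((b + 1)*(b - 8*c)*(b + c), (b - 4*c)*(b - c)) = 1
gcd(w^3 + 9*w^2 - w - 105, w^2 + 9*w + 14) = w + 7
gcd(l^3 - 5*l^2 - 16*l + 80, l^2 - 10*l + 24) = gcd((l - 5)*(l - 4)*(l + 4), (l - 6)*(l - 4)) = l - 4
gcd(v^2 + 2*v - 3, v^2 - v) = v - 1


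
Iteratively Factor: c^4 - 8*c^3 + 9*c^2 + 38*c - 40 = (c - 4)*(c^3 - 4*c^2 - 7*c + 10) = (c - 4)*(c - 1)*(c^2 - 3*c - 10) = (c - 4)*(c - 1)*(c + 2)*(c - 5)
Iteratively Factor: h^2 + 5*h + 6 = (h + 2)*(h + 3)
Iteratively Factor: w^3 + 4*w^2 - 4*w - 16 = (w + 4)*(w^2 - 4) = (w - 2)*(w + 4)*(w + 2)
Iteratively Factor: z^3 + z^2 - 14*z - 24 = (z + 3)*(z^2 - 2*z - 8) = (z + 2)*(z + 3)*(z - 4)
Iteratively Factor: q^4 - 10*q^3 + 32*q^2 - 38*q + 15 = (q - 1)*(q^3 - 9*q^2 + 23*q - 15) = (q - 5)*(q - 1)*(q^2 - 4*q + 3) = (q - 5)*(q - 1)^2*(q - 3)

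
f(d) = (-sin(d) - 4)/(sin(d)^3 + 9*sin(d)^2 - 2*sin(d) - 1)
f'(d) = (-sin(d) - 4)*(-3*sin(d)^2*cos(d) - 18*sin(d)*cos(d) + 2*cos(d))/(sin(d)^3 + 9*sin(d)^2 - 2*sin(d) - 1)^2 - cos(d)/(sin(d)^3 + 9*sin(d)^2 - 2*sin(d) - 1) = (2*sin(d)^3 + 21*sin(d)^2 + 72*sin(d) - 7)*cos(d)/(sin(d)^3 + 9*sin(d)^2 - 2*sin(d) - 1)^2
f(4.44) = -0.36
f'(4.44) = 0.22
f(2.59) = -7.97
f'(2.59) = -97.31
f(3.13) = 3.93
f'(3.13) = 5.90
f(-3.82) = -3.01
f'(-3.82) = -15.48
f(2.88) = 4.74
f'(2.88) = -15.64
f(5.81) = -2.10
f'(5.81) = -11.16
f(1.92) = -0.84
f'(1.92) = -0.80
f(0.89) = -1.43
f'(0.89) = 3.51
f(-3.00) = 7.13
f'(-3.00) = 56.58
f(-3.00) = 7.13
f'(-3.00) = 56.58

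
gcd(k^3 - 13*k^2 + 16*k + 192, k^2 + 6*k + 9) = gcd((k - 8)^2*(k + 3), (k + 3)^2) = k + 3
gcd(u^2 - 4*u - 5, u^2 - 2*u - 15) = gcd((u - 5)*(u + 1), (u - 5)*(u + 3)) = u - 5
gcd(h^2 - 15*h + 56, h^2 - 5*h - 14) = h - 7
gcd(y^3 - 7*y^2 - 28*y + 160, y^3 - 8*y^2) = y - 8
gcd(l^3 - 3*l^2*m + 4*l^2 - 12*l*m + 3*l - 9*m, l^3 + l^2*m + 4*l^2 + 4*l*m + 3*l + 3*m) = l^2 + 4*l + 3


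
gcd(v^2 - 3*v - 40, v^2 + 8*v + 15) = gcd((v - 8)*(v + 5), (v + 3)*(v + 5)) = v + 5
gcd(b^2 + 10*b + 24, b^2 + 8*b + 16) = b + 4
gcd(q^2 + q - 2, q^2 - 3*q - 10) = q + 2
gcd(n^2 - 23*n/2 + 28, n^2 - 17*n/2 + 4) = n - 8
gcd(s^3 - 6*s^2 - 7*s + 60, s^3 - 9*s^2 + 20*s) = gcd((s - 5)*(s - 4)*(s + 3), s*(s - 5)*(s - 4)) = s^2 - 9*s + 20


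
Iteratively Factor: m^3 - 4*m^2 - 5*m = (m)*(m^2 - 4*m - 5) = m*(m + 1)*(m - 5)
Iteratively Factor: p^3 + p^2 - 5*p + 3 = (p - 1)*(p^2 + 2*p - 3) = (p - 1)*(p + 3)*(p - 1)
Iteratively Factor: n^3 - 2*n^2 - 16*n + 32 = (n - 4)*(n^2 + 2*n - 8) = (n - 4)*(n - 2)*(n + 4)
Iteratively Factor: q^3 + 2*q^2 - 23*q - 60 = (q + 3)*(q^2 - q - 20) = (q - 5)*(q + 3)*(q + 4)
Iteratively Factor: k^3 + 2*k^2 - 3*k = (k + 3)*(k^2 - k) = k*(k + 3)*(k - 1)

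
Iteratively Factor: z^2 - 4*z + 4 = (z - 2)*(z - 2)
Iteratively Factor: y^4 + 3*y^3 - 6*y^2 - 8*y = (y - 2)*(y^3 + 5*y^2 + 4*y) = (y - 2)*(y + 4)*(y^2 + y) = y*(y - 2)*(y + 4)*(y + 1)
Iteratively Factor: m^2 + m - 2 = (m + 2)*(m - 1)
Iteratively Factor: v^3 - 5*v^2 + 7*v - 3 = (v - 1)*(v^2 - 4*v + 3) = (v - 1)^2*(v - 3)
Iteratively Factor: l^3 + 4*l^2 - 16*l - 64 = (l + 4)*(l^2 - 16) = (l + 4)^2*(l - 4)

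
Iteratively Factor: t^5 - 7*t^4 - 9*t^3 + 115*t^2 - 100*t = (t - 5)*(t^4 - 2*t^3 - 19*t^2 + 20*t) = (t - 5)*(t + 4)*(t^3 - 6*t^2 + 5*t) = (t - 5)^2*(t + 4)*(t^2 - t) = (t - 5)^2*(t - 1)*(t + 4)*(t)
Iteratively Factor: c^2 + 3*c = (c)*(c + 3)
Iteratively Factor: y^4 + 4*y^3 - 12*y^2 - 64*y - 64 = (y + 4)*(y^3 - 12*y - 16) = (y - 4)*(y + 4)*(y^2 + 4*y + 4) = (y - 4)*(y + 2)*(y + 4)*(y + 2)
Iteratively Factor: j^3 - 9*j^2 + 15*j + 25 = (j - 5)*(j^2 - 4*j - 5) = (j - 5)^2*(j + 1)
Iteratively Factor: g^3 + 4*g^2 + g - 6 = (g - 1)*(g^2 + 5*g + 6) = (g - 1)*(g + 3)*(g + 2)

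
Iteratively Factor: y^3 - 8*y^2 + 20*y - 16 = (y - 4)*(y^2 - 4*y + 4) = (y - 4)*(y - 2)*(y - 2)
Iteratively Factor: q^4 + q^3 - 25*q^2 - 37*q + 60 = (q - 1)*(q^3 + 2*q^2 - 23*q - 60) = (q - 1)*(q + 3)*(q^2 - q - 20) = (q - 5)*(q - 1)*(q + 3)*(q + 4)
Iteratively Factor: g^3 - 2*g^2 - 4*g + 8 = (g + 2)*(g^2 - 4*g + 4) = (g - 2)*(g + 2)*(g - 2)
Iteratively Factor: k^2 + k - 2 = (k + 2)*(k - 1)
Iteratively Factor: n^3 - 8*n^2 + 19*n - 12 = (n - 1)*(n^2 - 7*n + 12) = (n - 3)*(n - 1)*(n - 4)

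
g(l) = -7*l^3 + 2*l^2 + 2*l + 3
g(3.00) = -162.00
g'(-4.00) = -350.00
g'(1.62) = -46.63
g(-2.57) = 129.89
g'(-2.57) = -146.98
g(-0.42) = 3.03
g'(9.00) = -1663.00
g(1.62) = -18.27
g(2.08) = -47.18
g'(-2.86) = -181.21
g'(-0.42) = -3.38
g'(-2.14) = -102.73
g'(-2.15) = -103.67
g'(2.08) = -80.53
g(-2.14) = 76.48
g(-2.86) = 177.39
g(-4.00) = 475.00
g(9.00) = -4920.00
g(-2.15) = 77.51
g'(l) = -21*l^2 + 4*l + 2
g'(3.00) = -175.00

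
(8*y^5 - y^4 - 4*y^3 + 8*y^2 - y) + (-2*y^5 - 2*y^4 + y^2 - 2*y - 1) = 6*y^5 - 3*y^4 - 4*y^3 + 9*y^2 - 3*y - 1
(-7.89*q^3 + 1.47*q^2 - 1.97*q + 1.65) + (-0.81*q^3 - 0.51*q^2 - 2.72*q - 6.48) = -8.7*q^3 + 0.96*q^2 - 4.69*q - 4.83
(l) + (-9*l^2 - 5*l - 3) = -9*l^2 - 4*l - 3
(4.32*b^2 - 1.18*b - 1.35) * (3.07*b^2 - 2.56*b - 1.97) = 13.2624*b^4 - 14.6818*b^3 - 9.6341*b^2 + 5.7806*b + 2.6595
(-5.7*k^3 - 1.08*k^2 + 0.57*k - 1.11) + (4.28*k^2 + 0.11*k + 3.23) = -5.7*k^3 + 3.2*k^2 + 0.68*k + 2.12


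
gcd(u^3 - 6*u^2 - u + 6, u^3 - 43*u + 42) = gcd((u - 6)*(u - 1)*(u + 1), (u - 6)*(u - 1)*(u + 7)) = u^2 - 7*u + 6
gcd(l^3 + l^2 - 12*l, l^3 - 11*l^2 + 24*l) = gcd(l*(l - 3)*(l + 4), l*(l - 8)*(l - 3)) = l^2 - 3*l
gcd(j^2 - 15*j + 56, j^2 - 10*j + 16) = j - 8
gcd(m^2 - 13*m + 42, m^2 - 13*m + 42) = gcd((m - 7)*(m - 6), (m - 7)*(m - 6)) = m^2 - 13*m + 42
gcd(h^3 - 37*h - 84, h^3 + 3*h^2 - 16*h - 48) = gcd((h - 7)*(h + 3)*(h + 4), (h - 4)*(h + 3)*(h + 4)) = h^2 + 7*h + 12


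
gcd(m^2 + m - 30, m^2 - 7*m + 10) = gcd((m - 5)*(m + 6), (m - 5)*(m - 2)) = m - 5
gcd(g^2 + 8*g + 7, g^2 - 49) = g + 7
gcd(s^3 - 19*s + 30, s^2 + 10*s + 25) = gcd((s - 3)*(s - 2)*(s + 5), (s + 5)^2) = s + 5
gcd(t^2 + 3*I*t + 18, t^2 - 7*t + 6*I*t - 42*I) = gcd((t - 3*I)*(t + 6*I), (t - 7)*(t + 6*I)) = t + 6*I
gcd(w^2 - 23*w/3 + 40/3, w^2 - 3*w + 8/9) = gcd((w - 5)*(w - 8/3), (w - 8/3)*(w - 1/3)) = w - 8/3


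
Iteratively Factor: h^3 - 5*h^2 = (h)*(h^2 - 5*h) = h^2*(h - 5)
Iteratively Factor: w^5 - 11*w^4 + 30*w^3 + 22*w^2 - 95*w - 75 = (w - 5)*(w^4 - 6*w^3 + 22*w + 15) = (w - 5)*(w + 1)*(w^3 - 7*w^2 + 7*w + 15) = (w - 5)*(w - 3)*(w + 1)*(w^2 - 4*w - 5) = (w - 5)*(w - 3)*(w + 1)^2*(w - 5)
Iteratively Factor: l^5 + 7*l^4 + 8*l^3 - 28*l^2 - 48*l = (l + 2)*(l^4 + 5*l^3 - 2*l^2 - 24*l) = (l + 2)*(l + 3)*(l^3 + 2*l^2 - 8*l) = l*(l + 2)*(l + 3)*(l^2 + 2*l - 8) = l*(l - 2)*(l + 2)*(l + 3)*(l + 4)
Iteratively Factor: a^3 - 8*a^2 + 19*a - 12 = (a - 3)*(a^2 - 5*a + 4) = (a - 4)*(a - 3)*(a - 1)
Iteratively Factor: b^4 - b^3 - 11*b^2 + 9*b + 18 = (b - 2)*(b^3 + b^2 - 9*b - 9) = (b - 3)*(b - 2)*(b^2 + 4*b + 3) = (b - 3)*(b - 2)*(b + 1)*(b + 3)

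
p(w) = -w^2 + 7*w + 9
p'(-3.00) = 13.00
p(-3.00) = -21.00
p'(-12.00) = 31.00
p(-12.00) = -219.00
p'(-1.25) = 9.50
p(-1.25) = -1.31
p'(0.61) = 5.78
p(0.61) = 12.90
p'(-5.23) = 17.46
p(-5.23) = -54.96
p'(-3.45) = 13.90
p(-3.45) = -27.05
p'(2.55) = 1.90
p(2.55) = 20.35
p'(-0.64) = 8.28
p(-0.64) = 4.11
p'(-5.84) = 18.68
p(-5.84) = -65.99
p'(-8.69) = 24.38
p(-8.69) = -127.35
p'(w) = 7 - 2*w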